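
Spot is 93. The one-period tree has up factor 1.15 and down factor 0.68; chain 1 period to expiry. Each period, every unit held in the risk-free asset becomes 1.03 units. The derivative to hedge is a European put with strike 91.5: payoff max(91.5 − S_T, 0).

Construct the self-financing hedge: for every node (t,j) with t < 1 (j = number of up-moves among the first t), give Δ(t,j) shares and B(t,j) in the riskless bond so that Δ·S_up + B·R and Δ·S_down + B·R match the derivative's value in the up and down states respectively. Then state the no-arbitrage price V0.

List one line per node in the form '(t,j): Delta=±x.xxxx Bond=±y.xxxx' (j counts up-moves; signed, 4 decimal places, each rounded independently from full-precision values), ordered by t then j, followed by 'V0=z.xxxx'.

No-arbitrage ⇒ martingale measure with p* = (R−d)/(u−d) = 0.7447.
Terminal payoffs: V(1,0)=28.2600, V(1,1)=0.0000
(0,0): S=93.0000. Δ = (V_up−V_dn)/(S_up−S_dn) = (0.0000−28.2600)/(106.9500−63.2400) = -0.6465. V = [p*·0.0000 + (1−p*)·28.2600]/1.03 = 7.0052. B = V − Δ·S = 67.1328.
Root portfolio cost Δ·93+B reproduces V0=7.0052.

(0,0): Delta=-0.6465 Bond=67.1328
V0=7.0052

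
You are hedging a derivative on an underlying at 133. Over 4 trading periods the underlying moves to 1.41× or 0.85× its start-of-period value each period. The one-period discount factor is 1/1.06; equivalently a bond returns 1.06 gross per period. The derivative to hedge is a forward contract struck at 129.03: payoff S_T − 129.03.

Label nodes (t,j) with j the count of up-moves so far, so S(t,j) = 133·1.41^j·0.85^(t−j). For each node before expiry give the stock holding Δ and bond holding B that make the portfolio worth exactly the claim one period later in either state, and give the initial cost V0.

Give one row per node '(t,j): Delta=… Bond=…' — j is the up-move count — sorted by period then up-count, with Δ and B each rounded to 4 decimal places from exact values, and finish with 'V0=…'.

(0,0): Delta=1.0000 Bond=-102.2038
(1,0): Delta=1.0000 Bond=-108.3361
(1,1): Delta=1.0000 Bond=-108.3361
(2,0): Delta=1.0000 Bond=-114.8362
(2,1): Delta=1.0000 Bond=-114.8362
(2,2): Delta=1.0000 Bond=-114.8362
(3,0): Delta=1.0000 Bond=-121.7264
(3,1): Delta=1.0000 Bond=-121.7264
(3,2): Delta=1.0000 Bond=-121.7264
(3,3): Delta=1.0000 Bond=-121.7264
V0=30.7962

Since d<R<u, set p* = (R−d)/(u−d) = 0.3750; price each node as the discounted p*-expectation of its children.
Terminal payoffs: V(4,0)=-59.6032, V(4,1)=-13.8631, V(4,2)=62.0115, V(4,3)=187.8741, V(4,4)=396.6580
(3,0): S=81.6786. Δ = (V_up−V_dn)/(S_up−S_dn) = (-13.8631−-59.6032)/(115.1669−69.4268) = 1.0000. V = [p*·-13.8631 + (1−p*)·-59.6032]/1.06 = -40.0478. B = V − Δ·S = -121.7264.
(3,1): S=135.4904. Δ = (V_up−V_dn)/(S_up−S_dn) = (62.0115−-13.8631)/(191.0415−115.1669) = 1.0000. V = [p*·62.0115 + (1−p*)·-13.8631]/1.06 = 13.7640. B = V − Δ·S = -121.7264.
(3,2): S=224.7547. Δ = (V_up−V_dn)/(S_up−S_dn) = (187.8741−62.0115)/(316.9041−191.0415) = 1.0000. V = [p*·187.8741 + (1−p*)·62.0115]/1.06 = 103.0283. B = V − Δ·S = -121.7264.
(3,3): S=372.8284. Δ = (V_up−V_dn)/(S_up−S_dn) = (396.6580−187.8741)/(525.6880−316.9041) = 1.0000. V = [p*·396.6580 + (1−p*)·187.8741]/1.06 = 251.1020. B = V − Δ·S = -121.7264.
(2,0): S=96.0925. Δ = (V_up−V_dn)/(S_up−S_dn) = (13.7640−-40.0478)/(135.4904−81.6786) = 1.0000. V = [p*·13.7640 + (1−p*)·-40.0478]/1.06 = -18.7437. B = V − Δ·S = -114.8362.
(2,1): S=159.4005. Δ = (V_up−V_dn)/(S_up−S_dn) = (103.0283−13.7640)/(224.7547−135.4904) = 1.0000. V = [p*·103.0283 + (1−p*)·13.7640]/1.06 = 44.5643. B = V − Δ·S = -114.8362.
(2,2): S=264.4173. Δ = (V_up−V_dn)/(S_up−S_dn) = (251.1020−103.0283)/(372.8284−224.7547) = 1.0000. V = [p*·251.1020 + (1−p*)·103.0283]/1.06 = 149.5811. B = V − Δ·S = -114.8362.
(1,0): S=113.0500. Δ = (V_up−V_dn)/(S_up−S_dn) = (44.5643−-18.7437)/(159.4005−96.0925) = 1.0000. V = [p*·44.5643 + (1−p*)·-18.7437]/1.06 = 4.7139. B = V − Δ·S = -108.3361.
(1,1): S=187.5300. Δ = (V_up−V_dn)/(S_up−S_dn) = (149.5811−44.5643)/(264.4173−159.4005) = 1.0000. V = [p*·149.5811 + (1−p*)·44.5643]/1.06 = 79.1939. B = V − Δ·S = -108.3361.
(0,0): S=133.0000. Δ = (V_up−V_dn)/(S_up−S_dn) = (79.1939−4.7139)/(187.5300−113.0500) = 1.0000. V = [p*·79.1939 + (1−p*)·4.7139]/1.06 = 30.7962. B = V − Δ·S = -102.2038.
The time-0 hedge costs 30.7962, which is the no-arbitrage price.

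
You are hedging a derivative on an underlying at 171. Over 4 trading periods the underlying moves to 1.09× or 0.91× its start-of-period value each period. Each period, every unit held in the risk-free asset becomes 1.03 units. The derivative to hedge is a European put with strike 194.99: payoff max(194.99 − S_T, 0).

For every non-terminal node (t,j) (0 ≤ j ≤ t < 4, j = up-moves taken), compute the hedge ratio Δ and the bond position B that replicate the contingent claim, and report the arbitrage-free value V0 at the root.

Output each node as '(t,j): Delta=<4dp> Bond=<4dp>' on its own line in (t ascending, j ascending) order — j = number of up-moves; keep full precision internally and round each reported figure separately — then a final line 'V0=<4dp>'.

No-arbitrage ⇒ martingale measure with p* = (R−d)/(u−d) = 0.6667.
Terminal payoffs: V(4,0)=77.7268, V(4,1)=54.5319, V(4,2)=26.7490, V(4,3)=0.0000, V(4,4)=0.0000
(3,0): S=128.8606. Δ = (V_up−V_dn)/(S_up−S_dn) = (54.5319−77.7268)/(140.4581−117.2632) = -1.0000. V = [p*·54.5319 + (1−p*)·77.7268]/1.03 = 60.4500. B = V − Δ·S = 189.3107.
(3,1): S=154.3496. Δ = (V_up−V_dn)/(S_up−S_dn) = (26.7490−54.5319)/(168.2410−140.4581) = -1.0000. V = [p*·26.7490 + (1−p*)·54.5319]/1.03 = 34.9611. B = V − Δ·S = 189.3107.
(3,2): S=184.8802. Δ = (V_up−V_dn)/(S_up−S_dn) = (0.0000−26.7490)/(201.5195−168.2410) = -0.8038. V = [p*·0.0000 + (1−p*)·26.7490]/1.03 = 8.6566. B = V − Δ·S = 157.2621.
(3,3): S=221.4500. Δ = (V_up−V_dn)/(S_up−S_dn) = (0.0000−0.0000)/(241.3805−201.5195) = 0.0000. V = [p*·0.0000 + (1−p*)·0.0000]/1.03 = 0.0000. B = V − Δ·S = 0.0000.
(2,0): S=141.6051. Δ = (V_up−V_dn)/(S_up−S_dn) = (34.9611−60.4500)/(154.3496−128.8606) = -1.0000. V = [p*·34.9611 + (1−p*)·60.4500]/1.03 = 42.1917. B = V − Δ·S = 183.7968.
(2,1): S=169.6149. Δ = (V_up−V_dn)/(S_up−S_dn) = (8.6566−34.9611)/(184.8802−154.3496) = -0.8616. V = [p*·8.6566 + (1−p*)·34.9611]/1.03 = 16.9173. B = V − Δ·S = 163.0533.
(2,2): S=203.1651. Δ = (V_up−V_dn)/(S_up−S_dn) = (0.0000−8.6566)/(221.4500−184.8802) = -0.2367. V = [p*·0.0000 + (1−p*)·8.6566]/1.03 = 2.8015. B = V − Δ·S = 50.8939.
(1,0): S=155.6100. Δ = (V_up−V_dn)/(S_up−S_dn) = (16.9173−42.1917)/(169.6149−141.6051) = -0.9023. V = [p*·16.9173 + (1−p*)·42.1917]/1.03 = 24.6040. B = V − Δ·S = 165.0173.
(1,1): S=186.3900. Δ = (V_up−V_dn)/(S_up−S_dn) = (2.8015−16.9173)/(203.1651−169.6149) = -0.4207. V = [p*·2.8015 + (1−p*)·16.9173]/1.03 = 7.2881. B = V − Δ·S = 85.7091.
(0,0): S=171.0000. Δ = (V_up−V_dn)/(S_up−S_dn) = (7.2881−24.6040)/(186.3900−155.6100) = -0.5626. V = [p*·7.2881 + (1−p*)·24.6040]/1.03 = 12.6797. B = V − Δ·S = 108.8788.
Check: Δ(0,0)·S0 + B(0,0) = 12.6797 = V0.

(0,0): Delta=-0.5626 Bond=108.8788
(1,0): Delta=-0.9023 Bond=165.0173
(1,1): Delta=-0.4207 Bond=85.7091
(2,0): Delta=-1.0000 Bond=183.7968
(2,1): Delta=-0.8616 Bond=163.0533
(2,2): Delta=-0.2367 Bond=50.8939
(3,0): Delta=-1.0000 Bond=189.3107
(3,1): Delta=-1.0000 Bond=189.3107
(3,2): Delta=-0.8038 Bond=157.2621
(3,3): Delta=0.0000 Bond=0.0000
V0=12.6797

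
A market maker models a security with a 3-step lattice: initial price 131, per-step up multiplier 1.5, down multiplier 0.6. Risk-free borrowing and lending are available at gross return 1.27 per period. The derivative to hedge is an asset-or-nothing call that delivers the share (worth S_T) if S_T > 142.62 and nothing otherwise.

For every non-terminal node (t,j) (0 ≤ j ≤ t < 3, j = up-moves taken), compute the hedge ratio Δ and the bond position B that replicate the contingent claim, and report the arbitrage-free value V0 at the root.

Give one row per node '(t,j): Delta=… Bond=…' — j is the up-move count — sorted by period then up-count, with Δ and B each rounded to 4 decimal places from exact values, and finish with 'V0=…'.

(0,0): Delta=1.1270 Bond=-21.9003
(1,0): Delta=1.4654 Bond=-54.4175
(1,1): Delta=1.0805 Bond=-18.6806
(2,0): Delta=0.0000 Bond=0.0000
(2,1): Delta=1.6667 Bond=-92.8346
(2,2): Delta=1.0000 Bond=0.0000
V0=125.7324

Since d<R<u, set p* = (R−d)/(u−d) = 0.7444; price each node as the discounted p*-expectation of its children.
Terminal values V(3,·): V(3,0)=0.0000, V(3,1)=0.0000, V(3,2)=176.8500, V(3,3)=442.1250
(2,0): S=47.1600. Δ = (V_up−V_dn)/(S_up−S_dn) = (0.0000−0.0000)/(70.7400−28.2960) = 0.0000. V = [p*·0.0000 + (1−p*)·0.0000]/1.27 = 0.0000. B = V − Δ·S = 0.0000.
(2,1): S=117.9000. Δ = (V_up−V_dn)/(S_up−S_dn) = (176.8500−0.0000)/(176.8500−70.7400) = 1.6667. V = [p*·176.8500 + (1−p*)·0.0000]/1.27 = 103.6654. B = V − Δ·S = -92.8346.
(2,2): S=294.7500. Δ = (V_up−V_dn)/(S_up−S_dn) = (442.1250−176.8500)/(442.1250−176.8500) = 1.0000. V = [p*·442.1250 + (1−p*)·176.8500]/1.27 = 294.7500. B = V − Δ·S = 0.0000.
(1,0): S=78.6000. Δ = (V_up−V_dn)/(S_up−S_dn) = (103.6654−0.0000)/(117.9000−47.1600) = 1.4654. V = [p*·103.6654 + (1−p*)·0.0000]/1.27 = 60.7662. B = V − Δ·S = -54.4175.
(1,1): S=196.5000. Δ = (V_up−V_dn)/(S_up−S_dn) = (294.7500−103.6654)/(294.7500−117.9000) = 1.0805. V = [p*·294.7500 + (1−p*)·103.6654]/1.27 = 193.6356. B = V − Δ·S = -18.6806.
(0,0): S=131.0000. Δ = (V_up−V_dn)/(S_up−S_dn) = (193.6356−60.7662)/(196.5000−78.6000) = 1.1270. V = [p*·193.6356 + (1−p*)·60.7662]/1.27 = 125.7324. B = V − Δ·S = -21.9003.
The time-0 hedge costs 125.7324, which is the no-arbitrage price.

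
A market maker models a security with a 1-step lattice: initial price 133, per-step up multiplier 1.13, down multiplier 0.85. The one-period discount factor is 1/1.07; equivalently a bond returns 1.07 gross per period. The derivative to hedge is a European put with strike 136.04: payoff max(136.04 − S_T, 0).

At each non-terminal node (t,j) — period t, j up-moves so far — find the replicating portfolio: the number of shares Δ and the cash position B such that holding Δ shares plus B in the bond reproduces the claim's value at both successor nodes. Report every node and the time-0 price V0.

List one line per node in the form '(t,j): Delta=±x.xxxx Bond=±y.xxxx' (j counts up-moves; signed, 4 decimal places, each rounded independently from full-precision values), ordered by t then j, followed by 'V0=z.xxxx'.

The replicating-portfolio and risk-neutral prices coincide; use p* = (1.07−0.85)/(1.13−0.85) = 0.7857 for the latter.
Terminal payoffs: V(1,0)=22.9900, V(1,1)=0.0000
(0,0): S=133.0000. Δ = (V_up−V_dn)/(S_up−S_dn) = (0.0000−22.9900)/(150.2900−113.0500) = -0.6173. V = [p*·0.0000 + (1−p*)·22.9900]/1.07 = 4.6041. B = V − Δ·S = 86.7113.
Root portfolio cost Δ·133+B reproduces V0=4.6041.

(0,0): Delta=-0.6173 Bond=86.7113
V0=4.6041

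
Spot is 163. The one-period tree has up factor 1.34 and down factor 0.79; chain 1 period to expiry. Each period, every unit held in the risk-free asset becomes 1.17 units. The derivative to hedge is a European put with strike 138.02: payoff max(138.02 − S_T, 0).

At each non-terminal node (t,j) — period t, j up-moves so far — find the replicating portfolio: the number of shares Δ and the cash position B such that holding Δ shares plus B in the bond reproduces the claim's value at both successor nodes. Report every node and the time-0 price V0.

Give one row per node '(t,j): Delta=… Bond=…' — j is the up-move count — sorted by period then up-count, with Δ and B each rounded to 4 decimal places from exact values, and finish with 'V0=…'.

(0,0): Delta=-0.1032 Bond=19.2618
V0=2.4437

Since d<R<u, set p* = (R−d)/(u−d) = 0.6909; price each node as the discounted p*-expectation of its children.
Terminal payoffs: V(1,0)=9.2500, V(1,1)=0.0000
Node (0,0) S=163.0000: V=(p*·0.0000+(1−p*)·9.2500)/1.17=2.4437; Δ=(0.0000−9.2500)/(218.4200−128.7700)=-0.1032; B=V−Δ·S=19.2618
Each (Δ,B) replicates both successor values, so the strategy is self-financing and V0 is arbitrage-free.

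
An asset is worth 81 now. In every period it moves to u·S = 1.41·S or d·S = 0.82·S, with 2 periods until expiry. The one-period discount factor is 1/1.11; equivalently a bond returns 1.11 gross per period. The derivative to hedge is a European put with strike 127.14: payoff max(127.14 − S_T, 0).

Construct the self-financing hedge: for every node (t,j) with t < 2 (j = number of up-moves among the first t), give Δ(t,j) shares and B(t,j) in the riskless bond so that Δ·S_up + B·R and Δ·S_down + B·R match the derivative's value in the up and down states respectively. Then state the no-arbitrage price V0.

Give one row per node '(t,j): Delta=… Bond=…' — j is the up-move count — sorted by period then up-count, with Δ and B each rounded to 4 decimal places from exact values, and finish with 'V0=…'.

(0,0): Delta=-0.6859 Bond=84.3960
(1,0): Delta=-1.0000 Bond=114.5405
(1,1): Delta=-0.4970 Bond=72.0992
V0=28.8362

Risk-neutral probability p* = (R−d)/(u−d) = (1.11−0.82)/(1.41−0.82) = 0.4915.
Payoff layer (t=2): V(2,0)=72.6756, V(2,1)=33.4878, V(2,2)=0.0000
  t=1,j=0: stock 66.4200 → up 93.6522 (V=33.4878), down 54.4644 (V=72.6756). Price 48.1205; hedge Δ=-1.0000, bond B=114.5405.
  t=1,j=1: stock 114.2100 → up 161.0361 (V=0.0000), down 93.6522 (V=33.4878). Price 15.3403; hedge Δ=-0.4970, bond B=72.0992.
  t=0,j=0: stock 81.0000 → up 114.2100 (V=15.3403), down 66.4200 (V=48.1205). Price 28.8362; hedge Δ=-0.6859, bond B=84.3960.
Check: Δ(0,0)·S0 + B(0,0) = 28.8362 = V0.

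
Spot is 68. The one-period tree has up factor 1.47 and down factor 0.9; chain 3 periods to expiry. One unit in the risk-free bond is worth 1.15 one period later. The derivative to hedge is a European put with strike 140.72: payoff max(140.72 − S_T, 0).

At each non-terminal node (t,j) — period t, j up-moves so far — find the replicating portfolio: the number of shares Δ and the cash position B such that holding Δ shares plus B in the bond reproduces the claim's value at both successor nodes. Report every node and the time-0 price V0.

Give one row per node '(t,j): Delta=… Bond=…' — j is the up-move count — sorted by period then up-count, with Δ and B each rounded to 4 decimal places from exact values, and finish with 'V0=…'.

(0,0): Delta=-0.7175 Bond=77.4906
(1,0): Delta=-1.0000 Bond=106.4045
(1,1): Delta=-0.4961 Bond=66.9827
(2,0): Delta=-1.0000 Bond=122.3652
(2,1): Delta=-1.0000 Bond=122.3652
(2,2): Delta=-0.1012 Bond=19.0011
V0=28.7021

No-arbitrage ⇒ martingale measure with p* = (R−d)/(u−d) = 0.4386.
Terminal payoffs: V(3,0)=91.1480, V(3,1)=59.7524, V(3,2)=8.4729, V(3,3)=0.0000
(2,0): S=55.0800. Δ = (V_up−V_dn)/(S_up−S_dn) = (59.7524−91.1480)/(80.9676−49.5720) = -1.0000. V = [p*·59.7524 + (1−p*)·91.1480]/1.15 = 67.2852. B = V − Δ·S = 122.3652.
(2,1): S=89.9640. Δ = (V_up−V_dn)/(S_up−S_dn) = (8.4729−59.7524)/(132.2471−80.9676) = -1.0000. V = [p*·8.4729 + (1−p*)·59.7524]/1.15 = 32.4012. B = V − Δ·S = 122.3652.
(2,2): S=146.9412. Δ = (V_up−V_dn)/(S_up−S_dn) = (0.0000−8.4729)/(216.0036−132.2471) = -0.1012. V = [p*·0.0000 + (1−p*)·8.4729]/1.15 = 4.1363. B = V − Δ·S = 19.0011.
(1,0): S=61.2000. Δ = (V_up−V_dn)/(S_up−S_dn) = (32.4012−67.2852)/(89.9640−55.0800) = -1.0000. V = [p*·32.4012 + (1−p*)·67.2852]/1.15 = 45.2045. B = V − Δ·S = 106.4045.
(1,1): S=99.9600. Δ = (V_up−V_dn)/(S_up−S_dn) = (4.1363−32.4012)/(146.9412−89.9640) = -0.4961. V = [p*·4.1363 + (1−p*)·32.4012]/1.15 = 17.3951. B = V − Δ·S = 66.9827.
(0,0): S=68.0000. Δ = (V_up−V_dn)/(S_up−S_dn) = (17.3951−45.2045)/(99.9600−61.2000) = -0.7175. V = [p*·17.3951 + (1−p*)·45.2045]/1.15 = 28.7021. B = V − Δ·S = 77.4906.
The time-0 hedge costs 28.7021, which is the no-arbitrage price.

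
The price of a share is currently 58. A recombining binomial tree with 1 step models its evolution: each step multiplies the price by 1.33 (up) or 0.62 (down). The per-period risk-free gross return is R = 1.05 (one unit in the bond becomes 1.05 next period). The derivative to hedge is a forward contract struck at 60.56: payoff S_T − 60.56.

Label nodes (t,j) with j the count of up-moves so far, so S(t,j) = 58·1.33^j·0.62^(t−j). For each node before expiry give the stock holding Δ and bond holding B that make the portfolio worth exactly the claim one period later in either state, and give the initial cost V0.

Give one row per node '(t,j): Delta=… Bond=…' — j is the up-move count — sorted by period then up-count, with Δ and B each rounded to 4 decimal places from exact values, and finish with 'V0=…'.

(0,0): Delta=1.0000 Bond=-57.6762
V0=0.3238

Under the risk-neutral measure, an up-move has probability p* = (R−d)/(u−d) = 0.6056 and values discount at R = 1.05.
Terminal payoffs: V(1,0)=-24.6000, V(1,1)=16.5800
(0,0): S=58.0000. Δ = (V_up−V_dn)/(S_up−S_dn) = (16.5800−-24.6000)/(77.1400−35.9600) = 1.0000. V = [p*·16.5800 + (1−p*)·-24.6000]/1.05 = 0.3238. B = V − Δ·S = -57.6762.
Check: Δ(0,0)·S0 + B(0,0) = 0.3238 = V0.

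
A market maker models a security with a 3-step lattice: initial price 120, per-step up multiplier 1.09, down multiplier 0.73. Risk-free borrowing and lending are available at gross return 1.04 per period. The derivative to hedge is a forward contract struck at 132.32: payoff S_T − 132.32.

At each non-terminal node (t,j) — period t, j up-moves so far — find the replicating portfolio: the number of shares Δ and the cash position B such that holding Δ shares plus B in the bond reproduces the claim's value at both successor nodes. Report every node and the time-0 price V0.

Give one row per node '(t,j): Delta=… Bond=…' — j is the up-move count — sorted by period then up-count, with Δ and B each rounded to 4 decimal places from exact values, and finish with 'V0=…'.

No-arbitrage ⇒ martingale measure with p* = (R−d)/(u−d) = 0.8611.
Terminal values V(3,·): V(3,0)=-85.6380, V(3,1)=-62.6167, V(3,2)=-28.2424, V(3,3)=23.0835
(2,0): S=63.9480. Δ = (V_up−V_dn)/(S_up−S_dn) = (-62.6167−-85.6380)/(69.7033−46.6820) = 1.0000. V = [p*·-62.6167 + (1−p*)·-85.6380]/1.04 = -63.2828. B = V − Δ·S = -127.2308.
(2,1): S=95.4840. Δ = (V_up−V_dn)/(S_up−S_dn) = (-28.2424−-62.6167)/(104.0776−69.7033) = 1.0000. V = [p*·-28.2424 + (1−p*)·-62.6167]/1.04 = -31.7468. B = V − Δ·S = -127.2308.
(2,2): S=142.5720. Δ = (V_up−V_dn)/(S_up−S_dn) = (23.0835−-28.2424)/(155.4035−104.0776) = 1.0000. V = [p*·23.0835 + (1−p*)·-28.2424]/1.04 = 15.3412. B = V − Δ·S = -127.2308.
(1,0): S=87.6000. Δ = (V_up−V_dn)/(S_up−S_dn) = (-31.7468−-63.2828)/(95.4840−63.9480) = 1.0000. V = [p*·-31.7468 + (1−p*)·-63.2828]/1.04 = -34.7373. B = V − Δ·S = -122.3373.
(1,1): S=130.8000. Δ = (V_up−V_dn)/(S_up−S_dn) = (15.3412−-31.7468)/(142.5720−95.4840) = 1.0000. V = [p*·15.3412 + (1−p*)·-31.7468]/1.04 = 8.4627. B = V − Δ·S = -122.3373.
(0,0): S=120.0000. Δ = (V_up−V_dn)/(S_up−S_dn) = (8.4627−-34.7373)/(130.8000−87.6000) = 1.0000. V = [p*·8.4627 + (1−p*)·-34.7373]/1.04 = 2.3680. B = V − Δ·S = -117.6320.
The time-0 hedge costs 2.3680, which is the no-arbitrage price.

(0,0): Delta=1.0000 Bond=-117.6320
(1,0): Delta=1.0000 Bond=-122.3373
(1,1): Delta=1.0000 Bond=-122.3373
(2,0): Delta=1.0000 Bond=-127.2308
(2,1): Delta=1.0000 Bond=-127.2308
(2,2): Delta=1.0000 Bond=-127.2308
V0=2.3680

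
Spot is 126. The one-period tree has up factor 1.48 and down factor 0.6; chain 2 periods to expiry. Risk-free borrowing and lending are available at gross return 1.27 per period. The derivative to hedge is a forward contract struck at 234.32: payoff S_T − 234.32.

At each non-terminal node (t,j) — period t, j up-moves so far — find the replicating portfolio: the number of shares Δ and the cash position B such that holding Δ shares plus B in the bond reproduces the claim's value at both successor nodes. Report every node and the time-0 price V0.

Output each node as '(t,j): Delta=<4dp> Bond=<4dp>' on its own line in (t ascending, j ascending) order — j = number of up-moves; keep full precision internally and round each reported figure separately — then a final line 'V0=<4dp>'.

(0,0): Delta=1.0000 Bond=-145.2787
(1,0): Delta=1.0000 Bond=-184.5039
(1,1): Delta=1.0000 Bond=-184.5039
V0=-19.2787

The replicating-portfolio and risk-neutral prices coincide; use p* = (1.27−0.6)/(1.48−0.6) = 0.7614 for the latter.
Terminal payoffs: V(2,0)=-188.9600, V(2,1)=-122.4320, V(2,2)=41.6704
Node (1,0) S=75.6000: V=(p*·-122.4320+(1−p*)·-188.9600)/1.27=-108.9039; Δ=(-122.4320−-188.9600)/(111.8880−45.3600)=1.0000; B=V−Δ·S=-184.5039
Node (1,1) S=186.4800: V=(p*·41.6704+(1−p*)·-122.4320)/1.27=1.9761; Δ=(41.6704−-122.4320)/(275.9904−111.8880)=1.0000; B=V−Δ·S=-184.5039
Node (0,0) S=126.0000: V=(p*·1.9761+(1−p*)·-108.9039)/1.27=-19.2787; Δ=(1.9761−-108.9039)/(186.4800−75.6000)=1.0000; B=V−Δ·S=-145.2787
Each (Δ,B) replicates both successor values, so the strategy is self-financing and V0 is arbitrage-free.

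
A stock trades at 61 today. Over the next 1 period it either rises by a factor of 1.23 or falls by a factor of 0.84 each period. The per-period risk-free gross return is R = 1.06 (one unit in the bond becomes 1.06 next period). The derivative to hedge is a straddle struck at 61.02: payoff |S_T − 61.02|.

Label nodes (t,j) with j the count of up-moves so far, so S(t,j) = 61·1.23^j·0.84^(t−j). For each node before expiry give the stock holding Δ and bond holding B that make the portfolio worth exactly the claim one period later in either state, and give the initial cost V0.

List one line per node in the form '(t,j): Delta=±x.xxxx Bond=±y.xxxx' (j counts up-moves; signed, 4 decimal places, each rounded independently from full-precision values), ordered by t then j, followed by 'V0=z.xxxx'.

(0,0): Delta=0.1778 Bond=0.6313
V0=11.4775

Under the risk-neutral measure, an up-move has probability p* = (R−d)/(u−d) = 0.5641 and values discount at R = 1.06.
Payoff layer (t=1): V(1,0)=9.7800, V(1,1)=14.0100
  t=0,j=0: stock 61.0000 → up 75.0300 (V=14.0100), down 51.2400 (V=9.7800). Price 11.4775; hedge Δ=0.1778, bond B=0.6313.
Each (Δ,B) replicates both successor values, so the strategy is self-financing and V0 is arbitrage-free.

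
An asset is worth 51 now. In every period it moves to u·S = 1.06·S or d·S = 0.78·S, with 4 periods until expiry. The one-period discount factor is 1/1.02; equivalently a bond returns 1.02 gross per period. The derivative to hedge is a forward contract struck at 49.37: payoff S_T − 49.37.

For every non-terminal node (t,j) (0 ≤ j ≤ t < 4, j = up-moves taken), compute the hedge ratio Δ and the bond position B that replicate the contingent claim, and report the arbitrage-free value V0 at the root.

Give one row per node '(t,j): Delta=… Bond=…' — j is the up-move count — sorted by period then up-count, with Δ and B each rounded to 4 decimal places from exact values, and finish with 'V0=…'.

The replicating-portfolio and risk-neutral prices coincide; use p* = (1.02−0.78)/(1.06−0.78) = 0.8571 for the latter.
Terminal payoffs: V(4,0)=-30.4923, V(4,1)=-23.7157, V(4,2)=-14.5065, V(4,3)=-1.9914, V(4,4)=15.0163
  t=3,j=0: stock 24.2022 → up 25.6543 (V=-23.7157), down 18.8777 (V=-30.4923). Price -24.1998; hedge Δ=1.0000, bond B=-48.4020.
  t=3,j=1: stock 32.8901 → up 34.8635 (V=-14.5065), down 25.6543 (V=-23.7157). Price -15.5119; hedge Δ=1.0000, bond B=-48.4020.
  t=3,j=2: stock 44.6968 → up 47.3786 (V=-1.9914), down 34.8635 (V=-14.5065). Price -3.7052; hedge Δ=1.0000, bond B=-48.4020.
  t=3,j=3: stock 60.7418 → up 64.3863 (V=15.0163), down 47.3786 (V=-1.9914). Price 12.3399; hedge Δ=1.0000, bond B=-48.4020.
  t=2,j=0: stock 31.0284 → up 32.8901 (V=-15.5119), down 24.2022 (V=-24.1998). Price -16.4245; hedge Δ=1.0000, bond B=-47.4529.
  t=2,j=1: stock 42.1668 → up 44.6968 (V=-3.7052), down 32.8901 (V=-15.5119). Price -5.2861; hedge Δ=1.0000, bond B=-47.4529.
  t=2,j=2: stock 57.3036 → up 60.7418 (V=12.3399), down 44.6968 (V=-3.7052). Price 9.8507; hedge Δ=1.0000, bond B=-47.4529.
  t=1,j=0: stock 39.7800 → up 42.1668 (V=-5.2861), down 31.0284 (V=-16.4245). Price -6.7425; hedge Δ=1.0000, bond B=-46.5225.
  t=1,j=1: stock 54.0600 → up 57.3036 (V=9.8507), down 42.1668 (V=-5.2861). Price 7.5375; hedge Δ=1.0000, bond B=-46.5225.
  t=0,j=0: stock 51.0000 → up 54.0600 (V=7.5375), down 39.7800 (V=-6.7425). Price 5.3898; hedge Δ=1.0000, bond B=-45.6102.
Self-financing check: at every node Δ·S+B equals the discounted successor values.

(0,0): Delta=1.0000 Bond=-45.6102
(1,0): Delta=1.0000 Bond=-46.5225
(1,1): Delta=1.0000 Bond=-46.5225
(2,0): Delta=1.0000 Bond=-47.4529
(2,1): Delta=1.0000 Bond=-47.4529
(2,2): Delta=1.0000 Bond=-47.4529
(3,0): Delta=1.0000 Bond=-48.4020
(3,1): Delta=1.0000 Bond=-48.4020
(3,2): Delta=1.0000 Bond=-48.4020
(3,3): Delta=1.0000 Bond=-48.4020
V0=5.3898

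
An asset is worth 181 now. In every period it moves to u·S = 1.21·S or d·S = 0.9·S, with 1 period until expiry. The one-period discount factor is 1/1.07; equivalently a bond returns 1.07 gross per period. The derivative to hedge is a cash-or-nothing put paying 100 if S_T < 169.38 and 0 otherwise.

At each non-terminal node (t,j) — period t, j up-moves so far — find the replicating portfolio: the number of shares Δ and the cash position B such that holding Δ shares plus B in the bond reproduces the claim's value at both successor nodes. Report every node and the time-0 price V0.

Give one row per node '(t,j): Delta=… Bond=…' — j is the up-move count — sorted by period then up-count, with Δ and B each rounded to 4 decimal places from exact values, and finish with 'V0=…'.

(0,0): Delta=-1.7822 Bond=364.7875
V0=42.2068

Under the risk-neutral measure, an up-move has probability p* = (R−d)/(u−d) = 0.5484 and values discount at R = 1.07.
Terminal payoffs: V(1,0)=100.0000, V(1,1)=0.0000
(0,0): S=181.0000. Δ = (V_up−V_dn)/(S_up−S_dn) = (0.0000−100.0000)/(219.0100−162.9000) = -1.7822. V = [p*·0.0000 + (1−p*)·100.0000]/1.07 = 42.2068. B = V − Δ·S = 364.7875.
Each (Δ,B) replicates both successor values, so the strategy is self-financing and V0 is arbitrage-free.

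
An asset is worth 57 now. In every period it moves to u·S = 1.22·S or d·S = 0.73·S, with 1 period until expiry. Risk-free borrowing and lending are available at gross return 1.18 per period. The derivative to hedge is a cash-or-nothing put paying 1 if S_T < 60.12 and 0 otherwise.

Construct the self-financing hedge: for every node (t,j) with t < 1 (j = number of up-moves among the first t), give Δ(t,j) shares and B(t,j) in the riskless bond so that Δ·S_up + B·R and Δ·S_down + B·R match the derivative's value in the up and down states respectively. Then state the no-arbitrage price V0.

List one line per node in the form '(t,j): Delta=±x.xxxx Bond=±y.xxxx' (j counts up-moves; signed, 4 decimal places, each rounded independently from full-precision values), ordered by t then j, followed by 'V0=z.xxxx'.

(0,0): Delta=-0.0358 Bond=2.1100
V0=0.0692

Since d<R<u, set p* = (R−d)/(u−d) = 0.9184; price each node as the discounted p*-expectation of its children.
Payoff layer (t=1): V(1,0)=1.0000, V(1,1)=0.0000
(0,0): S=57.0000. Δ = (V_up−V_dn)/(S_up−S_dn) = (0.0000−1.0000)/(69.5400−41.6100) = -0.0358. V = [p*·0.0000 + (1−p*)·1.0000]/1.18 = 0.0692. B = V − Δ·S = 2.1100.
Each (Δ,B) replicates both successor values, so the strategy is self-financing and V0 is arbitrage-free.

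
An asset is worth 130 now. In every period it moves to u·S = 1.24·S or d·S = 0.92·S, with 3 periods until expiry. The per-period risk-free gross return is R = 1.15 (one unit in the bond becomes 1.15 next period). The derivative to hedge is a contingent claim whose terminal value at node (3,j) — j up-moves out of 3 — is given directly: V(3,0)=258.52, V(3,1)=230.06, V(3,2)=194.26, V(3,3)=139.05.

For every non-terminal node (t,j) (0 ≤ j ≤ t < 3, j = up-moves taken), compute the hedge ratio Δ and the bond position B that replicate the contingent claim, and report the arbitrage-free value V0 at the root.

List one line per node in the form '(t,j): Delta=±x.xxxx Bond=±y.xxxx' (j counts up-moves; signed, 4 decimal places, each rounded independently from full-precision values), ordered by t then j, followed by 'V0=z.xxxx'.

No-arbitrage ⇒ martingale measure with p* = (R−d)/(u−d) = 0.7187.
At expiry t=3: V(3,0)=258.5200, V(3,1)=230.0600, V(3,2)=194.2600, V(3,3)=139.0500
  t=2,j=0: stock 110.0320 → up 136.4397 (V=230.0600), down 101.2294 (V=258.5200). Price 207.0125; hedge Δ=-0.8083, bond B=295.9500.
  t=2,j=1: stock 148.3040 → up 183.8970 (V=194.2600), down 136.4397 (V=230.0600). Price 177.6772; hedge Δ=-0.7544, bond B=289.5522.
  t=2,j=2: stock 199.8880 → up 247.8611 (V=139.0500), down 183.8970 (V=194.2600). Price 134.4155; hedge Δ=-0.8631, bond B=306.9467.
  t=1,j=0: stock 119.6000 → up 148.3040 (V=177.6772), down 110.0320 (V=207.0125). Price 161.6763; hedge Δ=-0.7665, bond B=253.3492.
  t=1,j=1: stock 161.2000 → up 199.8880 (V=134.4155), down 148.3040 (V=177.6772). Price 127.4633; hedge Δ=-0.8387, bond B=262.6561.
  t=0,j=0: stock 130.0000 → up 161.2000 (V=127.4633), down 119.6000 (V=161.6763). Price 119.2050; hedge Δ=-0.8224, bond B=226.1205.
Root portfolio cost Δ·130+B reproduces V0=119.2050.

(0,0): Delta=-0.8224 Bond=226.1205
(1,0): Delta=-0.7665 Bond=253.3492
(1,1): Delta=-0.8387 Bond=262.6561
(2,0): Delta=-0.8083 Bond=295.9500
(2,1): Delta=-0.7544 Bond=289.5522
(2,2): Delta=-0.8631 Bond=306.9467
V0=119.2050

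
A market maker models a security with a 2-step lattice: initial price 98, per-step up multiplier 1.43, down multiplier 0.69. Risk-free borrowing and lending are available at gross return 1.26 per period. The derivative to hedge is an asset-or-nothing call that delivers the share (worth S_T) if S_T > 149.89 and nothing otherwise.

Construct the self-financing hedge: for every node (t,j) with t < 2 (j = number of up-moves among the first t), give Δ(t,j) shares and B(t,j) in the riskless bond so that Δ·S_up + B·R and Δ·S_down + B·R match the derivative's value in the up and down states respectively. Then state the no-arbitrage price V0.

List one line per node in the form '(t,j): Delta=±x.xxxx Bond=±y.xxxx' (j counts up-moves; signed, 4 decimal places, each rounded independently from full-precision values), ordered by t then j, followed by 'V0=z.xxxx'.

(0,0): Delta=1.6893 Bond=-90.6604
(1,0): Delta=0.0000 Bond=0.0000
(1,1): Delta=1.9324 Bond=-148.3013
V0=74.8934

The replicating-portfolio and risk-neutral prices coincide; use p* = (1.26−0.69)/(1.43−0.69) = 0.7703 for the latter.
Terminal payoffs: V(2,0)=0.0000, V(2,1)=0.0000, V(2,2)=200.4002
Node (1,0) S=67.6200: V=(p*·0.0000+(1−p*)·0.0000)/1.26=0.0000; Δ=(0.0000−0.0000)/(96.6966−46.6578)=0.0000; B=V−Δ·S=0.0000
Node (1,1) S=140.1400: V=(p*·200.4002+(1−p*)·0.0000)/1.26=122.5098; Δ=(200.4002−0.0000)/(200.4002−96.6966)=1.9324; B=V−Δ·S=-148.3013
Node (0,0) S=98.0000: V=(p*·122.5098+(1−p*)·0.0000)/1.26=74.8934; Δ=(122.5098−0.0000)/(140.1400−67.6200)=1.6893; B=V−Δ·S=-90.6604
Check: Δ(0,0)·S0 + B(0,0) = 74.8934 = V0.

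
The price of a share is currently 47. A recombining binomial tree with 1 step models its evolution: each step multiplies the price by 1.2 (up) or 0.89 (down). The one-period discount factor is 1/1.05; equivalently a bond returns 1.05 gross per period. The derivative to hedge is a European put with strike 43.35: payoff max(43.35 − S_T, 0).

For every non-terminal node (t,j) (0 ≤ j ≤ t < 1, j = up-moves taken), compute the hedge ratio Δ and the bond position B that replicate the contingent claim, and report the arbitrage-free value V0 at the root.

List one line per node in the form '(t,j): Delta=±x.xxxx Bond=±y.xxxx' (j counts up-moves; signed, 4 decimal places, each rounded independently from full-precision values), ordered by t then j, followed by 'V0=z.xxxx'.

(0,0): Delta=-0.1043 Bond=5.6037
V0=0.7005

The replicating-portfolio and risk-neutral prices coincide; use p* = (1.05−0.89)/(1.2−0.89) = 0.5161 for the latter.
At expiry t=1: V(1,0)=1.5200, V(1,1)=0.0000
Node (0,0) S=47.0000: V=(p*·0.0000+(1−p*)·1.5200)/1.05=0.7005; Δ=(0.0000−1.5200)/(56.4000−41.8300)=-0.1043; B=V−Δ·S=5.6037
Self-financing check: at every node Δ·S+B equals the discounted successor values.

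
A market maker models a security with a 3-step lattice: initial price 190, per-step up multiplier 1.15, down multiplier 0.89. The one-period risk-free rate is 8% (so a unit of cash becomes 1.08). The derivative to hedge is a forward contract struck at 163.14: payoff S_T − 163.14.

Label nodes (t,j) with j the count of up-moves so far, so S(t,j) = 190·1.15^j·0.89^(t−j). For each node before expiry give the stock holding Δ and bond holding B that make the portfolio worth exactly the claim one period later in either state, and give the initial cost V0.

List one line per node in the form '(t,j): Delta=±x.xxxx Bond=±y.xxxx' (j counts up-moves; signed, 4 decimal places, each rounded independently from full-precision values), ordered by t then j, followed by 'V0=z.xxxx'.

(0,0): Delta=1.0000 Bond=-129.5058
(1,0): Delta=1.0000 Bond=-139.8663
(1,1): Delta=1.0000 Bond=-139.8663
(2,0): Delta=1.0000 Bond=-151.0556
(2,1): Delta=1.0000 Bond=-151.0556
(2,2): Delta=1.0000 Bond=-151.0556
V0=60.4942

Since d<R<u, set p* = (R−d)/(u−d) = 0.7308; price each node as the discounted p*-expectation of its children.
Payoff layer (t=3): V(3,0)=-29.1959, V(3,1)=9.9339, V(3,2)=60.4947, V(3,3)=125.8262
  t=2,j=0: stock 150.4990 → up 173.0738 (V=9.9339), down 133.9441 (V=-29.1959). Price -0.5566; hedge Δ=1.0000, bond B=-151.0556.
  t=2,j=1: stock 194.4650 → up 223.6347 (V=60.4947), down 173.0738 (V=9.9339). Price 43.4094; hedge Δ=1.0000, bond B=-151.0556.
  t=2,j=2: stock 251.2750 → up 288.9662 (V=125.8262), down 223.6347 (V=60.4947). Price 100.2194; hedge Δ=1.0000, bond B=-151.0556.
  t=1,j=0: stock 169.1000 → up 194.4650 (V=43.4094), down 150.4990 (V=-0.5566). Price 29.2337; hedge Δ=1.0000, bond B=-139.8663.
  t=1,j=1: stock 218.5000 → up 251.2750 (V=100.2194), down 194.4650 (V=43.4094). Price 78.6337; hedge Δ=1.0000, bond B=-139.8663.
  t=0,j=0: stock 190.0000 → up 218.5000 (V=78.6337), down 169.1000 (V=29.2337). Price 60.4942; hedge Δ=1.0000, bond B=-129.5058.
Each (Δ,B) replicates both successor values, so the strategy is self-financing and V0 is arbitrage-free.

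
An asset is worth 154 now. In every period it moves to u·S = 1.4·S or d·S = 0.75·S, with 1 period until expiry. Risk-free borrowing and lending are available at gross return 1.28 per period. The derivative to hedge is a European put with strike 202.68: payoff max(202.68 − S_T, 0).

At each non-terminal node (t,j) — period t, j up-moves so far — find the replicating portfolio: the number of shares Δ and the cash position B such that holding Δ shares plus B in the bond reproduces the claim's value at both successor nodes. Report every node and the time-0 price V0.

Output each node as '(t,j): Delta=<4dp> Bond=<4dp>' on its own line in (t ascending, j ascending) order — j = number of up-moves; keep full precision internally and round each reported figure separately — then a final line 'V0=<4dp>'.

Since d<R<u, set p* = (R−d)/(u−d) = 0.8154; price each node as the discounted p*-expectation of its children.
Terminal values V(1,·): V(1,0)=87.1800, V(1,1)=0.0000
(0,0): S=154.0000. Δ = (V_up−V_dn)/(S_up−S_dn) = (0.0000−87.1800)/(215.6000−115.5000) = -0.8709. V = [p*·0.0000 + (1−p*)·87.1800]/1.28 = 12.5740. B = V − Δ·S = 146.6971.
Check: Δ(0,0)·S0 + B(0,0) = 12.5740 = V0.

(0,0): Delta=-0.8709 Bond=146.6971
V0=12.5740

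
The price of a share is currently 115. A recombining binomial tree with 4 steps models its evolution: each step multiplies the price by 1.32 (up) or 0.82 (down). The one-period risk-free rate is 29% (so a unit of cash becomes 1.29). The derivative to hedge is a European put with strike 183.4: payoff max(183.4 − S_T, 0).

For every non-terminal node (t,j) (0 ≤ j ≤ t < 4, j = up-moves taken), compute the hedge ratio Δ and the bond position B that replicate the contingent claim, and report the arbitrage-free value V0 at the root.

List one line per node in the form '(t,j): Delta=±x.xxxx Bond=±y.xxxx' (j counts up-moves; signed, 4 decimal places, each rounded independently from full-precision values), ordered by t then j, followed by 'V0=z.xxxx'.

No-arbitrage ⇒ martingale measure with p* = (R−d)/(u−d) = 0.9400.
At expiry t=4: V(4,0)=131.4060, V(4,1)=99.7023, V(4,2)=48.6672, V(4,3)=0.0000, V(4,4)=0.0000
(3,0): S=63.4073. Δ = (V_up−V_dn)/(S_up−S_dn) = (99.7023−131.4060)/(83.6977−51.9940) = -1.0000. V = [p*·99.7023 + (1−p*)·131.4060]/1.29 = 78.7632. B = V − Δ·S = 142.1705.
(3,1): S=102.0703. Δ = (V_up−V_dn)/(S_up−S_dn) = (48.6672−99.7023)/(134.7328−83.6977) = -1.0000. V = [p*·48.6672 + (1−p*)·99.7023]/1.29 = 40.1002. B = V − Δ·S = 142.1705.
(3,2): S=164.3083. Δ = (V_up−V_dn)/(S_up−S_dn) = (0.0000−48.6672)/(216.8870−134.7328) = -0.5924. V = [p*·0.0000 + (1−p*)·48.6672]/1.29 = 2.2636. B = V − Δ·S = 99.5979.
(3,3): S=264.4963. Δ = (V_up−V_dn)/(S_up−S_dn) = (0.0000−0.0000)/(349.1351−216.8870) = 0.0000. V = [p*·0.0000 + (1−p*)·0.0000]/1.29 = 0.0000. B = V − Δ·S = 0.0000.
(2,0): S=77.3260. Δ = (V_up−V_dn)/(S_up−S_dn) = (40.1002−78.7632)/(102.0703−63.4073) = -1.0000. V = [p*·40.1002 + (1−p*)·78.7632]/1.29 = 32.8837. B = V − Δ·S = 110.2097.
(2,1): S=124.4760. Δ = (V_up−V_dn)/(S_up−S_dn) = (2.2636−40.1002)/(164.3083−102.0703) = -0.6079. V = [p*·2.2636 + (1−p*)·40.1002]/1.29 = 3.5146. B = V − Δ·S = 79.1878.
(2,2): S=200.3760. Δ = (V_up−V_dn)/(S_up−S_dn) = (0.0000−2.2636)/(264.4963−164.3083) = -0.0226. V = [p*·0.0000 + (1−p*)·2.2636]/1.29 = 0.1053. B = V − Δ·S = 4.6325.
(1,0): S=94.3000. Δ = (V_up−V_dn)/(S_up−S_dn) = (3.5146−32.8837)/(124.4760−77.3260) = -0.6229. V = [p*·3.5146 + (1−p*)·32.8837]/1.29 = 4.0905. B = V − Δ·S = 62.8288.
(1,1): S=151.8000. Δ = (V_up−V_dn)/(S_up−S_dn) = (0.1053−3.5146)/(200.3760−124.4760) = -0.0449. V = [p*·0.1053 + (1−p*)·3.5146]/1.29 = 0.2402. B = V − Δ·S = 7.0587.
(0,0): S=115.0000. Δ = (V_up−V_dn)/(S_up−S_dn) = (0.2402−4.0905)/(151.8000−94.3000) = -0.0670. V = [p*·0.2402 + (1−p*)·4.0905]/1.29 = 0.3653. B = V − Δ·S = 8.0659.
Each (Δ,B) replicates both successor values, so the strategy is self-financing and V0 is arbitrage-free.

(0,0): Delta=-0.0670 Bond=8.0659
(1,0): Delta=-0.6229 Bond=62.8288
(1,1): Delta=-0.0449 Bond=7.0587
(2,0): Delta=-1.0000 Bond=110.2097
(2,1): Delta=-0.6079 Bond=79.1878
(2,2): Delta=-0.0226 Bond=4.6325
(3,0): Delta=-1.0000 Bond=142.1705
(3,1): Delta=-1.0000 Bond=142.1705
(3,2): Delta=-0.5924 Bond=99.5979
(3,3): Delta=0.0000 Bond=0.0000
V0=0.3653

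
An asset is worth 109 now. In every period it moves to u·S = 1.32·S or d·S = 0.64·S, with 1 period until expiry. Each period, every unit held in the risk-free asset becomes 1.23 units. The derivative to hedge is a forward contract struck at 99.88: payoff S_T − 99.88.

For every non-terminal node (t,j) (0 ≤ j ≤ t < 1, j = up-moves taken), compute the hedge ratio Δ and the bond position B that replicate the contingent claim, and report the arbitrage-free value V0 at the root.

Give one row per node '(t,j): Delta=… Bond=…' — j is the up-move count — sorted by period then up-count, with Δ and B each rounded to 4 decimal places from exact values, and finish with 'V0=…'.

(0,0): Delta=1.0000 Bond=-81.2033
V0=27.7967

Since d<R<u, set p* = (R−d)/(u−d) = 0.8676; price each node as the discounted p*-expectation of its children.
Terminal values V(1,·): V(1,0)=-30.1200, V(1,1)=44.0000
  t=0,j=0: stock 109.0000 → up 143.8800 (V=44.0000), down 69.7600 (V=-30.1200). Price 27.7967; hedge Δ=1.0000, bond B=-81.2033.
Each (Δ,B) replicates both successor values, so the strategy is self-financing and V0 is arbitrage-free.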